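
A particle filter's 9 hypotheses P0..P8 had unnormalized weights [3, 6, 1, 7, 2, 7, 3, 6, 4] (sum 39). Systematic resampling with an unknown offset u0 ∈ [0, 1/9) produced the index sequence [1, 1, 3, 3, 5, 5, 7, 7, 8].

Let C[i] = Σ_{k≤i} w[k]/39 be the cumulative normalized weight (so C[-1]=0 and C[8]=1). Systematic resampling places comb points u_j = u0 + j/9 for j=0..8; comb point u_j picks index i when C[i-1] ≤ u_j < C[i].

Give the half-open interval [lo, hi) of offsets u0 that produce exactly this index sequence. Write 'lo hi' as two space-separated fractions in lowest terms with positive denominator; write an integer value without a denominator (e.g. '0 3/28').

C = [1/13, 3/13, 10/39, 17/39, 19/39, 2/3, 29/39, 35/39, 1]
j=0 picked index 1: u0 ∈ [1/13, 3/13)
j=1 picked index 1: u0 ∈ [-4/117, 14/117)
j=2 picked index 3: u0 ∈ [4/117, 25/117)
j=3 picked index 3: u0 ∈ [-1/13, 4/39)
j=4 picked index 5: u0 ∈ [5/117, 2/9)
j=5 picked index 5: u0 ∈ [-8/117, 1/9)
j=6 picked index 7: u0 ∈ [1/13, 3/13)
j=7 picked index 7: u0 ∈ [-4/117, 14/117)
j=8 picked index 8: u0 ∈ [1/117, 1/9)
intersection: [1/13, 4/39)

1/13 4/39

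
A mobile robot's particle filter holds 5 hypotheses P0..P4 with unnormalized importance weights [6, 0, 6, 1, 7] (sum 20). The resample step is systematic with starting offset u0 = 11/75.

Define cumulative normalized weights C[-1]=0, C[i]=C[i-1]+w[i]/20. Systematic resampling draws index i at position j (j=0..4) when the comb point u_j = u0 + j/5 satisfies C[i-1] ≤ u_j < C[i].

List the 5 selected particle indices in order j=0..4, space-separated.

C = [3/10, 3/10, 3/5, 13/20, 1]
j=0: u_0=11/75 ∈ [0, 3/10) → index 0
j=1: u_1=26/75 ∈ [3/10, 3/5) → index 2
j=2: u_2=41/75 ∈ [3/10, 3/5) → index 2
j=3: u_3=56/75 ∈ [13/20, 1) → index 4
j=4: u_4=71/75 ∈ [13/20, 1) → index 4

0 2 2 4 4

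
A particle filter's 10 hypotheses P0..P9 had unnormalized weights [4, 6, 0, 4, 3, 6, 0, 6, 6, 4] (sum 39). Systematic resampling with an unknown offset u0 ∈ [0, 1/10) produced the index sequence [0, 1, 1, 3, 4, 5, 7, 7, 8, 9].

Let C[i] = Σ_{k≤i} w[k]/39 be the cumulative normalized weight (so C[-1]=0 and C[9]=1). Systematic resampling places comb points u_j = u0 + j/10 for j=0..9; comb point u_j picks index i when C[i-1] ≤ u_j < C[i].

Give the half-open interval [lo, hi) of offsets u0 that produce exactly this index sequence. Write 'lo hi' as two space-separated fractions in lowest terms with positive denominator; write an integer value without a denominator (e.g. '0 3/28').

1/390 7/195

C = [4/39, 10/39, 10/39, 14/39, 17/39, 23/39, 23/39, 29/39, 35/39, 1]
j=0 picked index 0: u0 ∈ [0, 4/39)
j=1 picked index 1: u0 ∈ [1/390, 61/390)
j=2 picked index 1: u0 ∈ [-19/195, 11/195)
j=3 picked index 3: u0 ∈ [-17/390, 23/390)
j=4 picked index 4: u0 ∈ [-8/195, 7/195)
j=5 picked index 5: u0 ∈ [-5/78, 7/78)
j=6 picked index 7: u0 ∈ [-2/195, 28/195)
j=7 picked index 7: u0 ∈ [-43/390, 17/390)
j=8 picked index 8: u0 ∈ [-11/195, 19/195)
j=9 picked index 9: u0 ∈ [-1/390, 1/10)
intersection: [1/390, 7/195)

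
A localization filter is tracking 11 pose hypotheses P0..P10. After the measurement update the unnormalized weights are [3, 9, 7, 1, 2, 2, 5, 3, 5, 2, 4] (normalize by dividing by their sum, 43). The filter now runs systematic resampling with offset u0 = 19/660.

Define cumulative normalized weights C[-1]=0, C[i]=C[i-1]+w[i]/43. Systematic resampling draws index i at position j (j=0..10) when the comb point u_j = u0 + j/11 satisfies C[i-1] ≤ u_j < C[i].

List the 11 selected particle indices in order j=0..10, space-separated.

0 1 1 2 2 4 6 6 8 8 10

C = [3/43, 12/43, 19/43, 20/43, 22/43, 24/43, 29/43, 32/43, 37/43, 39/43, 1]
j=0: u_0=19/660 ∈ [0, 3/43) → index 0
j=1: u_1=79/660 ∈ [3/43, 12/43) → index 1
j=2: u_2=139/660 ∈ [3/43, 12/43) → index 1
j=3: u_3=199/660 ∈ [12/43, 19/43) → index 2
j=4: u_4=259/660 ∈ [12/43, 19/43) → index 2
j=5: u_5=29/60 ∈ [20/43, 22/43) → index 4
j=6: u_6=379/660 ∈ [24/43, 29/43) → index 6
j=7: u_7=439/660 ∈ [24/43, 29/43) → index 6
j=8: u_8=499/660 ∈ [32/43, 37/43) → index 8
j=9: u_9=559/660 ∈ [32/43, 37/43) → index 8
j=10: u_10=619/660 ∈ [39/43, 1) → index 10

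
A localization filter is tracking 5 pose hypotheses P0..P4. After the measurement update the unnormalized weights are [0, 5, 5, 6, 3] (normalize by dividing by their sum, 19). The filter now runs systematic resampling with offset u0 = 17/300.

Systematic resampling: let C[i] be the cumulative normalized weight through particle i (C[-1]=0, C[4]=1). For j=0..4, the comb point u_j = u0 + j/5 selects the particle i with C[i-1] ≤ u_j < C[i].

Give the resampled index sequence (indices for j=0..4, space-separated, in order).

1 1 2 3 4

C = [0, 5/19, 10/19, 16/19, 1]
j=0: u_0=17/300 ∈ [0, 5/19) → index 1
j=1: u_1=77/300 ∈ [0, 5/19) → index 1
j=2: u_2=137/300 ∈ [5/19, 10/19) → index 2
j=3: u_3=197/300 ∈ [10/19, 16/19) → index 3
j=4: u_4=257/300 ∈ [16/19, 1) → index 4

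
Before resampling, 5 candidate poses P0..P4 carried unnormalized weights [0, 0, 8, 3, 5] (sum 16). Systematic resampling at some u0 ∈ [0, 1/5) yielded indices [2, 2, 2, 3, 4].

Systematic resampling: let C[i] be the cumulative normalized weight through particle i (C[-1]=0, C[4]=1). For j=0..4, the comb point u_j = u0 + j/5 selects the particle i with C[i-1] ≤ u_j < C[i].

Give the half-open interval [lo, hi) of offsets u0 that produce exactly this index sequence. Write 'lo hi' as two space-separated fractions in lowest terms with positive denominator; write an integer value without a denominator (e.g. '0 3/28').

0 7/80

C = [0, 0, 1/2, 11/16, 1]
j=0 picked index 2: u0 ∈ [0, 1/2)
j=1 picked index 2: u0 ∈ [-1/5, 3/10)
j=2 picked index 2: u0 ∈ [-2/5, 1/10)
j=3 picked index 3: u0 ∈ [-1/10, 7/80)
j=4 picked index 4: u0 ∈ [-9/80, 1/5)
intersection: [0, 7/80)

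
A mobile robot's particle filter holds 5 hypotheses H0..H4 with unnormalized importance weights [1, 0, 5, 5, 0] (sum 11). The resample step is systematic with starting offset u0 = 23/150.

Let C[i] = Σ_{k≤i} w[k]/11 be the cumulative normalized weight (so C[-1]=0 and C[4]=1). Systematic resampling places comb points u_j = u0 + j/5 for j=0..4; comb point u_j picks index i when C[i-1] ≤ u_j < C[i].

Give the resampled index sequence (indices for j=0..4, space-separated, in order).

C = [1/11, 1/11, 6/11, 1, 1]
j=0: u_0=23/150 ∈ [1/11, 6/11) → index 2
j=1: u_1=53/150 ∈ [1/11, 6/11) → index 2
j=2: u_2=83/150 ∈ [6/11, 1) → index 3
j=3: u_3=113/150 ∈ [6/11, 1) → index 3
j=4: u_4=143/150 ∈ [6/11, 1) → index 3

2 2 3 3 3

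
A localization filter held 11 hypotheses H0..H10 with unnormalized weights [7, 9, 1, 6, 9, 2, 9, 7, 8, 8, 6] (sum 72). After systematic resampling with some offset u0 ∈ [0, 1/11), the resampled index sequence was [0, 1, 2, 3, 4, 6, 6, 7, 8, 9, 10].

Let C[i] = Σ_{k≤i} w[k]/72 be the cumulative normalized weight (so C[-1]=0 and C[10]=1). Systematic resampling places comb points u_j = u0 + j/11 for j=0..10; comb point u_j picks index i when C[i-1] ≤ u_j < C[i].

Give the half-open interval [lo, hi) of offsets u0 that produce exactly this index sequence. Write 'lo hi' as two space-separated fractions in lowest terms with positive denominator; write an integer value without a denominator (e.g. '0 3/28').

C = [7/72, 2/9, 17/72, 23/72, 4/9, 17/36, 43/72, 25/36, 29/36, 11/12, 1]
j=0 picked index 0: u0 ∈ [0, 7/72)
j=1 picked index 1: u0 ∈ [5/792, 13/99)
j=2 picked index 2: u0 ∈ [4/99, 43/792)
j=3 picked index 3: u0 ∈ [-29/792, 37/792)
j=4 picked index 4: u0 ∈ [-35/792, 8/99)
j=5 picked index 6: u0 ∈ [7/396, 113/792)
j=6 picked index 6: u0 ∈ [-29/396, 41/792)
j=7 picked index 7: u0 ∈ [-31/792, 23/396)
j=8 picked index 8: u0 ∈ [-13/396, 31/396)
j=9 picked index 9: u0 ∈ [-5/396, 13/132)
j=10 picked index 10: u0 ∈ [1/132, 1/11)
intersection: [4/99, 37/792)

4/99 37/792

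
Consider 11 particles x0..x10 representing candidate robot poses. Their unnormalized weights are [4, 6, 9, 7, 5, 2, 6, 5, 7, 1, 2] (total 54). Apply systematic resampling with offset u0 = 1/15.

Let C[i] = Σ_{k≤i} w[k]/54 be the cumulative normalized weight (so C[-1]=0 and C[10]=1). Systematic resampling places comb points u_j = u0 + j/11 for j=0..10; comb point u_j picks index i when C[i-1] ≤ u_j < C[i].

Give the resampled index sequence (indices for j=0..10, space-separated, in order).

0 1 2 2 3 4 6 6 7 8 10

C = [2/27, 5/27, 19/54, 13/27, 31/54, 11/18, 13/18, 22/27, 17/18, 26/27, 1]
j=0: u_0=1/15 ∈ [0, 2/27) → index 0
j=1: u_1=26/165 ∈ [2/27, 5/27) → index 1
j=2: u_2=41/165 ∈ [5/27, 19/54) → index 2
j=3: u_3=56/165 ∈ [5/27, 19/54) → index 2
j=4: u_4=71/165 ∈ [19/54, 13/27) → index 3
j=5: u_5=86/165 ∈ [13/27, 31/54) → index 4
j=6: u_6=101/165 ∈ [11/18, 13/18) → index 6
j=7: u_7=116/165 ∈ [11/18, 13/18) → index 6
j=8: u_8=131/165 ∈ [13/18, 22/27) → index 7
j=9: u_9=146/165 ∈ [22/27, 17/18) → index 8
j=10: u_10=161/165 ∈ [26/27, 1) → index 10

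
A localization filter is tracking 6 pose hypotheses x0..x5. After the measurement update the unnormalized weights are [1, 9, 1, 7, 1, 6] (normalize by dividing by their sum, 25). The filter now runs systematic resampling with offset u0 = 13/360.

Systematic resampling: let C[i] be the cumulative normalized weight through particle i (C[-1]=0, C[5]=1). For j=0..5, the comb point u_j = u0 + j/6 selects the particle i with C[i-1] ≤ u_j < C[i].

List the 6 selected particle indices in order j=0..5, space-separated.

C = [1/25, 2/5, 11/25, 18/25, 19/25, 1]
j=0: u_0=13/360 ∈ [0, 1/25) → index 0
j=1: u_1=73/360 ∈ [1/25, 2/5) → index 1
j=2: u_2=133/360 ∈ [1/25, 2/5) → index 1
j=3: u_3=193/360 ∈ [11/25, 18/25) → index 3
j=4: u_4=253/360 ∈ [11/25, 18/25) → index 3
j=5: u_5=313/360 ∈ [19/25, 1) → index 5

0 1 1 3 3 5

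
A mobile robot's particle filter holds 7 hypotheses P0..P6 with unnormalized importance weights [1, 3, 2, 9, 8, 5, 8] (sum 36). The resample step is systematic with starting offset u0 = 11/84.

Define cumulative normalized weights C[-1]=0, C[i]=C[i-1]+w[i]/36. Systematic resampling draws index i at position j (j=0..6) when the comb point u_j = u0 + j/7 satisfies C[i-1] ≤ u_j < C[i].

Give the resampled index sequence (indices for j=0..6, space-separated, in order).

2 3 4 4 5 6 6

C = [1/36, 1/9, 1/6, 5/12, 23/36, 7/9, 1]
j=0: u_0=11/84 ∈ [1/9, 1/6) → index 2
j=1: u_1=23/84 ∈ [1/6, 5/12) → index 3
j=2: u_2=5/12 ∈ [5/12, 23/36) → index 4
j=3: u_3=47/84 ∈ [5/12, 23/36) → index 4
j=4: u_4=59/84 ∈ [23/36, 7/9) → index 5
j=5: u_5=71/84 ∈ [7/9, 1) → index 6
j=6: u_6=83/84 ∈ [7/9, 1) → index 6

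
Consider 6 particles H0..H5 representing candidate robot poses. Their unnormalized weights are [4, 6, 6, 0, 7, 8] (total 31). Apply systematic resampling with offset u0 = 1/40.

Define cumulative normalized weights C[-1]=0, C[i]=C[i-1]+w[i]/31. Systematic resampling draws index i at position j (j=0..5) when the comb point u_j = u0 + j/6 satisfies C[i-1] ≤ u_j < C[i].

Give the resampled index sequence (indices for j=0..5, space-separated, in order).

0 1 2 4 4 5

C = [4/31, 10/31, 16/31, 16/31, 23/31, 1]
j=0: u_0=1/40 ∈ [0, 4/31) → index 0
j=1: u_1=23/120 ∈ [4/31, 10/31) → index 1
j=2: u_2=43/120 ∈ [10/31, 16/31) → index 2
j=3: u_3=21/40 ∈ [16/31, 23/31) → index 4
j=4: u_4=83/120 ∈ [16/31, 23/31) → index 4
j=5: u_5=103/120 ∈ [23/31, 1) → index 5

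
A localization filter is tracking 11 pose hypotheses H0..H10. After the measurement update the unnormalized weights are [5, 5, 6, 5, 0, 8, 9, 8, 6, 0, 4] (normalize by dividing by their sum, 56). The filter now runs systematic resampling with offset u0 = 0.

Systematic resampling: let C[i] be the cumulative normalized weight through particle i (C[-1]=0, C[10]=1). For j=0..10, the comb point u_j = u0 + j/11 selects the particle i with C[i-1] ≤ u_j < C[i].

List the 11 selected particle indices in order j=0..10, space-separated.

C = [5/56, 5/28, 2/7, 3/8, 3/8, 29/56, 19/28, 23/28, 13/14, 13/14, 1]
j=0: u_0=0 ∈ [0, 5/56) → index 0
j=1: u_1=1/11 ∈ [5/56, 5/28) → index 1
j=2: u_2=2/11 ∈ [5/28, 2/7) → index 2
j=3: u_3=3/11 ∈ [5/28, 2/7) → index 2
j=4: u_4=4/11 ∈ [2/7, 3/8) → index 3
j=5: u_5=5/11 ∈ [3/8, 29/56) → index 5
j=6: u_6=6/11 ∈ [29/56, 19/28) → index 6
j=7: u_7=7/11 ∈ [29/56, 19/28) → index 6
j=8: u_8=8/11 ∈ [19/28, 23/28) → index 7
j=9: u_9=9/11 ∈ [19/28, 23/28) → index 7
j=10: u_10=10/11 ∈ [23/28, 13/14) → index 8

0 1 2 2 3 5 6 6 7 7 8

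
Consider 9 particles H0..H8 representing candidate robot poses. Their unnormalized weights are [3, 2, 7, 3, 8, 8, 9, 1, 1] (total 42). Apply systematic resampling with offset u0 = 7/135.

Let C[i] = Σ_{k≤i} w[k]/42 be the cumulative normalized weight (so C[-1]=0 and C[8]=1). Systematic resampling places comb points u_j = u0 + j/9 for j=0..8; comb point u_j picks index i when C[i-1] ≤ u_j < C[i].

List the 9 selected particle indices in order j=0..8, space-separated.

C = [1/14, 5/42, 2/7, 5/14, 23/42, 31/42, 20/21, 41/42, 1]
j=0: u_0=7/135 ∈ [0, 1/14) → index 0
j=1: u_1=22/135 ∈ [5/42, 2/7) → index 2
j=2: u_2=37/135 ∈ [5/42, 2/7) → index 2
j=3: u_3=52/135 ∈ [5/14, 23/42) → index 4
j=4: u_4=67/135 ∈ [5/14, 23/42) → index 4
j=5: u_5=82/135 ∈ [23/42, 31/42) → index 5
j=6: u_6=97/135 ∈ [23/42, 31/42) → index 5
j=7: u_7=112/135 ∈ [31/42, 20/21) → index 6
j=8: u_8=127/135 ∈ [31/42, 20/21) → index 6

0 2 2 4 4 5 5 6 6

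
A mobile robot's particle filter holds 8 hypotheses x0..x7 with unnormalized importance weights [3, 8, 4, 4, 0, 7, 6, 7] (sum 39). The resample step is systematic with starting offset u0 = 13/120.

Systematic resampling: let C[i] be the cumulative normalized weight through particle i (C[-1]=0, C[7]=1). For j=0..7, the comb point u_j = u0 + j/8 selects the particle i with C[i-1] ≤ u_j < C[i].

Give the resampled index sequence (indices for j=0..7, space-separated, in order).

1 1 2 3 5 6 7 7

C = [1/13, 11/39, 5/13, 19/39, 19/39, 2/3, 32/39, 1]
j=0: u_0=13/120 ∈ [1/13, 11/39) → index 1
j=1: u_1=7/30 ∈ [1/13, 11/39) → index 1
j=2: u_2=43/120 ∈ [11/39, 5/13) → index 2
j=3: u_3=29/60 ∈ [5/13, 19/39) → index 3
j=4: u_4=73/120 ∈ [19/39, 2/3) → index 5
j=5: u_5=11/15 ∈ [2/3, 32/39) → index 6
j=6: u_6=103/120 ∈ [32/39, 1) → index 7
j=7: u_7=59/60 ∈ [32/39, 1) → index 7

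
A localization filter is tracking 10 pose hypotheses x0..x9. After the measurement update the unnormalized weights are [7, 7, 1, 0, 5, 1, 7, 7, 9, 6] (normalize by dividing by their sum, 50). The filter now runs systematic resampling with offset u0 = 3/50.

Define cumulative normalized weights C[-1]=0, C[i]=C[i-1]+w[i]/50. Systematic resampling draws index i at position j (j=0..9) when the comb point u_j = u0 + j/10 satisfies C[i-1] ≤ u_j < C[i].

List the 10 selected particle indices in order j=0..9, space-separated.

C = [7/50, 7/25, 3/10, 3/10, 2/5, 21/50, 14/25, 7/10, 22/25, 1]
j=0: u_0=3/50 ∈ [0, 7/50) → index 0
j=1: u_1=4/25 ∈ [7/50, 7/25) → index 1
j=2: u_2=13/50 ∈ [7/50, 7/25) → index 1
j=3: u_3=9/25 ∈ [3/10, 2/5) → index 4
j=4: u_4=23/50 ∈ [21/50, 14/25) → index 6
j=5: u_5=14/25 ∈ [14/25, 7/10) → index 7
j=6: u_6=33/50 ∈ [14/25, 7/10) → index 7
j=7: u_7=19/25 ∈ [7/10, 22/25) → index 8
j=8: u_8=43/50 ∈ [7/10, 22/25) → index 8
j=9: u_9=24/25 ∈ [22/25, 1) → index 9

0 1 1 4 6 7 7 8 8 9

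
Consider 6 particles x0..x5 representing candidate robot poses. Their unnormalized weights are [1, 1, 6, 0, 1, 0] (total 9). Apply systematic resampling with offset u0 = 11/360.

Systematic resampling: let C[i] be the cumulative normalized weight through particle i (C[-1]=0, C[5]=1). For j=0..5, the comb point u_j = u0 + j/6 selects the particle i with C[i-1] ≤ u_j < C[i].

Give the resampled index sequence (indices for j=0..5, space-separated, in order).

0 1 2 2 2 2

C = [1/9, 2/9, 8/9, 8/9, 1, 1]
j=0: u_0=11/360 ∈ [0, 1/9) → index 0
j=1: u_1=71/360 ∈ [1/9, 2/9) → index 1
j=2: u_2=131/360 ∈ [2/9, 8/9) → index 2
j=3: u_3=191/360 ∈ [2/9, 8/9) → index 2
j=4: u_4=251/360 ∈ [2/9, 8/9) → index 2
j=5: u_5=311/360 ∈ [2/9, 8/9) → index 2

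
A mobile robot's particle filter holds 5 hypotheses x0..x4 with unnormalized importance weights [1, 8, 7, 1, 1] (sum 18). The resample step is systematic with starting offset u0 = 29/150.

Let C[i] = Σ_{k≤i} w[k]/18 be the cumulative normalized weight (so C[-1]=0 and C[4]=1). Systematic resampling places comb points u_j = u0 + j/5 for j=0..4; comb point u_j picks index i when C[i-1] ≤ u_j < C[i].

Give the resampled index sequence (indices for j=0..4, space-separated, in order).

C = [1/18, 1/2, 8/9, 17/18, 1]
j=0: u_0=29/150 ∈ [1/18, 1/2) → index 1
j=1: u_1=59/150 ∈ [1/18, 1/2) → index 1
j=2: u_2=89/150 ∈ [1/2, 8/9) → index 2
j=3: u_3=119/150 ∈ [1/2, 8/9) → index 2
j=4: u_4=149/150 ∈ [17/18, 1) → index 4

1 1 2 2 4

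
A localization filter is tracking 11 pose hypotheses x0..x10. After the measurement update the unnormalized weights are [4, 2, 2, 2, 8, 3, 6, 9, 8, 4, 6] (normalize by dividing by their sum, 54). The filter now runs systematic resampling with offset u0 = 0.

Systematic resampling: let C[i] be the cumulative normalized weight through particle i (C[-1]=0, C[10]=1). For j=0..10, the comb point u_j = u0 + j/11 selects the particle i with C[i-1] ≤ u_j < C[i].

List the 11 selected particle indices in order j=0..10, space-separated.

0 1 3 4 5 6 7 7 8 9 10

C = [2/27, 1/9, 4/27, 5/27, 1/3, 7/18, 1/2, 2/3, 22/27, 8/9, 1]
j=0: u_0=0 ∈ [0, 2/27) → index 0
j=1: u_1=1/11 ∈ [2/27, 1/9) → index 1
j=2: u_2=2/11 ∈ [4/27, 5/27) → index 3
j=3: u_3=3/11 ∈ [5/27, 1/3) → index 4
j=4: u_4=4/11 ∈ [1/3, 7/18) → index 5
j=5: u_5=5/11 ∈ [7/18, 1/2) → index 6
j=6: u_6=6/11 ∈ [1/2, 2/3) → index 7
j=7: u_7=7/11 ∈ [1/2, 2/3) → index 7
j=8: u_8=8/11 ∈ [2/3, 22/27) → index 8
j=9: u_9=9/11 ∈ [22/27, 8/9) → index 9
j=10: u_10=10/11 ∈ [8/9, 1) → index 10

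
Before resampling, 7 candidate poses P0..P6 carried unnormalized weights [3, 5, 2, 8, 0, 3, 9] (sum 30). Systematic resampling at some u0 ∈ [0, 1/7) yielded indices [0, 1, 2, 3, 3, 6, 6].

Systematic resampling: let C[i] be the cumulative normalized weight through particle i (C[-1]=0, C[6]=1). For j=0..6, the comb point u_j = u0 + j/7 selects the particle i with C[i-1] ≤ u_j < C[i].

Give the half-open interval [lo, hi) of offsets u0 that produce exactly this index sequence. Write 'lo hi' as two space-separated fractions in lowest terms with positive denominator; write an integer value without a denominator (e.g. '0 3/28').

0 1/35

C = [1/10, 4/15, 1/3, 3/5, 3/5, 7/10, 1]
j=0 picked index 0: u0 ∈ [0, 1/10)
j=1 picked index 1: u0 ∈ [-3/70, 13/105)
j=2 picked index 2: u0 ∈ [-2/105, 1/21)
j=3 picked index 3: u0 ∈ [-2/21, 6/35)
j=4 picked index 3: u0 ∈ [-5/21, 1/35)
j=5 picked index 6: u0 ∈ [-1/70, 2/7)
j=6 picked index 6: u0 ∈ [-11/70, 1/7)
intersection: [0, 1/35)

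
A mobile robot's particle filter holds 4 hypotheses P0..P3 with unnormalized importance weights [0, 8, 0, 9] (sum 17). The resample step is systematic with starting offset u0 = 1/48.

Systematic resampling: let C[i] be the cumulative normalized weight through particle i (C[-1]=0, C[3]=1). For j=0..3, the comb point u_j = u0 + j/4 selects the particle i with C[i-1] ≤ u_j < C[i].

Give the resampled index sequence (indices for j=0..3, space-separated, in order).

C = [0, 8/17, 8/17, 1]
j=0: u_0=1/48 ∈ [0, 8/17) → index 1
j=1: u_1=13/48 ∈ [0, 8/17) → index 1
j=2: u_2=25/48 ∈ [8/17, 1) → index 3
j=3: u_3=37/48 ∈ [8/17, 1) → index 3

1 1 3 3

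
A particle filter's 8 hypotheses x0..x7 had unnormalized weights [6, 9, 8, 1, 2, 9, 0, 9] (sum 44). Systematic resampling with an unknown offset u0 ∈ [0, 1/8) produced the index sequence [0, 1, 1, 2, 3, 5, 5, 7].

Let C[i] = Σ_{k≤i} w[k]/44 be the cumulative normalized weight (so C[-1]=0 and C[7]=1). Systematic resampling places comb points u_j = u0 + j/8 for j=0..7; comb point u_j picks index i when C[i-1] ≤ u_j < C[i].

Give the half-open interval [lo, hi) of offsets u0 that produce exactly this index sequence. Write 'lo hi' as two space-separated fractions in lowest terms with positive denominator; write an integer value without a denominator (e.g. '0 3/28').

1/44 1/22

C = [3/22, 15/44, 23/44, 6/11, 13/22, 35/44, 35/44, 1]
j=0 picked index 0: u0 ∈ [0, 3/22)
j=1 picked index 1: u0 ∈ [1/88, 19/88)
j=2 picked index 1: u0 ∈ [-5/44, 1/11)
j=3 picked index 2: u0 ∈ [-3/88, 13/88)
j=4 picked index 3: u0 ∈ [1/44, 1/22)
j=5 picked index 5: u0 ∈ [-3/88, 15/88)
j=6 picked index 5: u0 ∈ [-7/44, 1/22)
j=7 picked index 7: u0 ∈ [-7/88, 1/8)
intersection: [1/44, 1/22)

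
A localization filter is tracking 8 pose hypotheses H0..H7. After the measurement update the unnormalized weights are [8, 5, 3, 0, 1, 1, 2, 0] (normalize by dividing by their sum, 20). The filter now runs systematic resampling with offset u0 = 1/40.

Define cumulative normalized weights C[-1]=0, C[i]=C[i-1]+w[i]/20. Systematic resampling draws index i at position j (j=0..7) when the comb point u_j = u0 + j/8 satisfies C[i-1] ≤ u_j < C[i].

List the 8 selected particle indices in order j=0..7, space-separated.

0 0 0 1 1 2 2 6

C = [2/5, 13/20, 4/5, 4/5, 17/20, 9/10, 1, 1]
j=0: u_0=1/40 ∈ [0, 2/5) → index 0
j=1: u_1=3/20 ∈ [0, 2/5) → index 0
j=2: u_2=11/40 ∈ [0, 2/5) → index 0
j=3: u_3=2/5 ∈ [2/5, 13/20) → index 1
j=4: u_4=21/40 ∈ [2/5, 13/20) → index 1
j=5: u_5=13/20 ∈ [13/20, 4/5) → index 2
j=6: u_6=31/40 ∈ [13/20, 4/5) → index 2
j=7: u_7=9/10 ∈ [9/10, 1) → index 6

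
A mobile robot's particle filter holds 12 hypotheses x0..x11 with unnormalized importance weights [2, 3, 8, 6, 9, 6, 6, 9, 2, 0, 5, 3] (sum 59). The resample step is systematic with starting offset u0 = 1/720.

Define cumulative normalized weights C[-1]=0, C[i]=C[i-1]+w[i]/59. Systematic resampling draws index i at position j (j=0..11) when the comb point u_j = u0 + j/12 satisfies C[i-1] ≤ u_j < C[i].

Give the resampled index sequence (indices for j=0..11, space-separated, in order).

0 1 2 3 4 4 5 6 6 7 8 10

C = [2/59, 5/59, 13/59, 19/59, 28/59, 34/59, 40/59, 49/59, 51/59, 51/59, 56/59, 1]
j=0: u_0=1/720 ∈ [0, 2/59) → index 0
j=1: u_1=61/720 ∈ [2/59, 5/59) → index 1
j=2: u_2=121/720 ∈ [5/59, 13/59) → index 2
j=3: u_3=181/720 ∈ [13/59, 19/59) → index 3
j=4: u_4=241/720 ∈ [19/59, 28/59) → index 4
j=5: u_5=301/720 ∈ [19/59, 28/59) → index 4
j=6: u_6=361/720 ∈ [28/59, 34/59) → index 5
j=7: u_7=421/720 ∈ [34/59, 40/59) → index 6
j=8: u_8=481/720 ∈ [34/59, 40/59) → index 6
j=9: u_9=541/720 ∈ [40/59, 49/59) → index 7
j=10: u_10=601/720 ∈ [49/59, 51/59) → index 8
j=11: u_11=661/720 ∈ [51/59, 56/59) → index 10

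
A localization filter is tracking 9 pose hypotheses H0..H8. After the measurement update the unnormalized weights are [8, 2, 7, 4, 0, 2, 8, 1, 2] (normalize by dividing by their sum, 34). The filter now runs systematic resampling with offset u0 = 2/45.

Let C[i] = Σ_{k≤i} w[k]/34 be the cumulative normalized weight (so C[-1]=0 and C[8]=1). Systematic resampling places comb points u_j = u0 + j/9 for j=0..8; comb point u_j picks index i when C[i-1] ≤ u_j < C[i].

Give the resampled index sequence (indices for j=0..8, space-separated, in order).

C = [4/17, 5/17, 1/2, 21/34, 21/34, 23/34, 31/34, 16/17, 1]
j=0: u_0=2/45 ∈ [0, 4/17) → index 0
j=1: u_1=7/45 ∈ [0, 4/17) → index 0
j=2: u_2=4/15 ∈ [4/17, 5/17) → index 1
j=3: u_3=17/45 ∈ [5/17, 1/2) → index 2
j=4: u_4=22/45 ∈ [5/17, 1/2) → index 2
j=5: u_5=3/5 ∈ [1/2, 21/34) → index 3
j=6: u_6=32/45 ∈ [23/34, 31/34) → index 6
j=7: u_7=37/45 ∈ [23/34, 31/34) → index 6
j=8: u_8=14/15 ∈ [31/34, 16/17) → index 7

0 0 1 2 2 3 6 6 7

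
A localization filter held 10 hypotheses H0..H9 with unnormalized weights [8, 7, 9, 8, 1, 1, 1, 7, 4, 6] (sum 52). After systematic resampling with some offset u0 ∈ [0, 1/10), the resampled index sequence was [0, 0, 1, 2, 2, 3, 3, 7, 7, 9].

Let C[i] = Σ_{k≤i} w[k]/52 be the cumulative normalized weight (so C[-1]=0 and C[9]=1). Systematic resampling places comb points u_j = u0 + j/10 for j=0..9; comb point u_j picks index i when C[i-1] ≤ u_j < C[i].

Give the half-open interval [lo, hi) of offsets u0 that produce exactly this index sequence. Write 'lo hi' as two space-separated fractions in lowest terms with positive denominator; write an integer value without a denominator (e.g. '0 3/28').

0 1/130

C = [2/13, 15/52, 6/13, 8/13, 33/52, 17/26, 35/52, 21/26, 23/26, 1]
j=0 picked index 0: u0 ∈ [0, 2/13)
j=1 picked index 0: u0 ∈ [-1/10, 7/130)
j=2 picked index 1: u0 ∈ [-3/65, 23/260)
j=3 picked index 2: u0 ∈ [-3/260, 21/130)
j=4 picked index 2: u0 ∈ [-29/260, 4/65)
j=5 picked index 3: u0 ∈ [-1/26, 3/26)
j=6 picked index 3: u0 ∈ [-9/65, 1/65)
j=7 picked index 7: u0 ∈ [-7/260, 7/65)
j=8 picked index 7: u0 ∈ [-33/260, 1/130)
j=9 picked index 9: u0 ∈ [-1/65, 1/10)
intersection: [0, 1/130)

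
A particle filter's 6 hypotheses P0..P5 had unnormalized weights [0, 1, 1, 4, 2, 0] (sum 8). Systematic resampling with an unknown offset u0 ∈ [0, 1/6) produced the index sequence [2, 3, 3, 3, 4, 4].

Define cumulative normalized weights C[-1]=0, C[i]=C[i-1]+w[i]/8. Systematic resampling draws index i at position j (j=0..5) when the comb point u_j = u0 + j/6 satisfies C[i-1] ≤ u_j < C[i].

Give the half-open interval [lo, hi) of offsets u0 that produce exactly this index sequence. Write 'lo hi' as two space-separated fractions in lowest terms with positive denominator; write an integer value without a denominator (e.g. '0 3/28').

1/8 1/6

C = [0, 1/8, 1/4, 3/4, 1, 1]
j=0 picked index 2: u0 ∈ [1/8, 1/4)
j=1 picked index 3: u0 ∈ [1/12, 7/12)
j=2 picked index 3: u0 ∈ [-1/12, 5/12)
j=3 picked index 3: u0 ∈ [-1/4, 1/4)
j=4 picked index 4: u0 ∈ [1/12, 1/3)
j=5 picked index 4: u0 ∈ [-1/12, 1/6)
intersection: [1/8, 1/6)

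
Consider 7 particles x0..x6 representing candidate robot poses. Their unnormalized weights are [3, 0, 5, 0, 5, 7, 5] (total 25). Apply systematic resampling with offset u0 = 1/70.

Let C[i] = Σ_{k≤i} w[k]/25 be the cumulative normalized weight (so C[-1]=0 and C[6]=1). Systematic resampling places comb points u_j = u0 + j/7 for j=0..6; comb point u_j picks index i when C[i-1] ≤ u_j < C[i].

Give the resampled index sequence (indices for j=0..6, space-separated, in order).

C = [3/25, 3/25, 8/25, 8/25, 13/25, 4/5, 1]
j=0: u_0=1/70 ∈ [0, 3/25) → index 0
j=1: u_1=11/70 ∈ [3/25, 8/25) → index 2
j=2: u_2=3/10 ∈ [3/25, 8/25) → index 2
j=3: u_3=31/70 ∈ [8/25, 13/25) → index 4
j=4: u_4=41/70 ∈ [13/25, 4/5) → index 5
j=5: u_5=51/70 ∈ [13/25, 4/5) → index 5
j=6: u_6=61/70 ∈ [4/5, 1) → index 6

0 2 2 4 5 5 6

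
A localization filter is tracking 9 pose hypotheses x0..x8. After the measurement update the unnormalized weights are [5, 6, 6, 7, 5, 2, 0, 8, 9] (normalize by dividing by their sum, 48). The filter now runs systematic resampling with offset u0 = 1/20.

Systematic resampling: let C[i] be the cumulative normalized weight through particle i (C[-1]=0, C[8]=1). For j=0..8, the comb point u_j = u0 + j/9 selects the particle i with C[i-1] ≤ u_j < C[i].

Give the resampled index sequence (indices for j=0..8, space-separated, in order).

C = [5/48, 11/48, 17/48, 1/2, 29/48, 31/48, 31/48, 13/16, 1]
j=0: u_0=1/20 ∈ [0, 5/48) → index 0
j=1: u_1=29/180 ∈ [5/48, 11/48) → index 1
j=2: u_2=49/180 ∈ [11/48, 17/48) → index 2
j=3: u_3=23/60 ∈ [17/48, 1/2) → index 3
j=4: u_4=89/180 ∈ [17/48, 1/2) → index 3
j=5: u_5=109/180 ∈ [29/48, 31/48) → index 5
j=6: u_6=43/60 ∈ [31/48, 13/16) → index 7
j=7: u_7=149/180 ∈ [13/16, 1) → index 8
j=8: u_8=169/180 ∈ [13/16, 1) → index 8

0 1 2 3 3 5 7 8 8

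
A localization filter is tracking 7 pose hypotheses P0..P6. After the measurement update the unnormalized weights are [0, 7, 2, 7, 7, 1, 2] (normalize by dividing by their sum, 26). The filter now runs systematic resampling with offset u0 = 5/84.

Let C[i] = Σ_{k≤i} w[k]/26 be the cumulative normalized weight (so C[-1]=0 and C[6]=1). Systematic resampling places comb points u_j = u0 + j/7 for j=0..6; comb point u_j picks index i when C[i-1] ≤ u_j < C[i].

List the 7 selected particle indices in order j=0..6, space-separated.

C = [0, 7/26, 9/26, 8/13, 23/26, 12/13, 1]
j=0: u_0=5/84 ∈ [0, 7/26) → index 1
j=1: u_1=17/84 ∈ [0, 7/26) → index 1
j=2: u_2=29/84 ∈ [7/26, 9/26) → index 2
j=3: u_3=41/84 ∈ [9/26, 8/13) → index 3
j=4: u_4=53/84 ∈ [8/13, 23/26) → index 4
j=5: u_5=65/84 ∈ [8/13, 23/26) → index 4
j=6: u_6=11/12 ∈ [23/26, 12/13) → index 5

1 1 2 3 4 4 5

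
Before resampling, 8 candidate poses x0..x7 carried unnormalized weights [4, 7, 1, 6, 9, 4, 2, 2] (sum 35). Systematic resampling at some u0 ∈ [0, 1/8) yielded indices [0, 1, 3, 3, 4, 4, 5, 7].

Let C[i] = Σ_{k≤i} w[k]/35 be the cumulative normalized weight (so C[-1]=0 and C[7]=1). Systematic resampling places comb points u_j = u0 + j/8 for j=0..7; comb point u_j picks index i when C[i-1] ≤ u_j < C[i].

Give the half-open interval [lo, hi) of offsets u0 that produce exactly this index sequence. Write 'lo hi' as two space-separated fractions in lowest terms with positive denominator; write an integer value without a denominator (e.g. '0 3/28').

13/140 4/35

C = [4/35, 11/35, 12/35, 18/35, 27/35, 31/35, 33/35, 1]
j=0 picked index 0: u0 ∈ [0, 4/35)
j=1 picked index 1: u0 ∈ [-3/280, 53/280)
j=2 picked index 3: u0 ∈ [13/140, 37/140)
j=3 picked index 3: u0 ∈ [-9/280, 39/280)
j=4 picked index 4: u0 ∈ [1/70, 19/70)
j=5 picked index 4: u0 ∈ [-31/280, 41/280)
j=6 picked index 5: u0 ∈ [3/140, 19/140)
j=7 picked index 7: u0 ∈ [19/280, 1/8)
intersection: [13/140, 4/35)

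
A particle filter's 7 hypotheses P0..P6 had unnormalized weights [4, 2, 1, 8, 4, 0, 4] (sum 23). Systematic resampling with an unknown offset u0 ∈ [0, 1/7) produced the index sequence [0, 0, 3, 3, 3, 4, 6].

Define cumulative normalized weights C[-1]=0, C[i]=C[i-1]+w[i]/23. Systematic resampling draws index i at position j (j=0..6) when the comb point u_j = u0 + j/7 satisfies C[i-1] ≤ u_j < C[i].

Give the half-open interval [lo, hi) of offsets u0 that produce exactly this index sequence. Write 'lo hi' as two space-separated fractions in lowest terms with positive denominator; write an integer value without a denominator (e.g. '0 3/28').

C = [4/23, 6/23, 7/23, 15/23, 19/23, 19/23, 1]
j=0 picked index 0: u0 ∈ [0, 4/23)
j=1 picked index 0: u0 ∈ [-1/7, 5/161)
j=2 picked index 3: u0 ∈ [3/161, 59/161)
j=3 picked index 3: u0 ∈ [-20/161, 36/161)
j=4 picked index 3: u0 ∈ [-43/161, 13/161)
j=5 picked index 4: u0 ∈ [-10/161, 18/161)
j=6 picked index 6: u0 ∈ [-5/161, 1/7)
intersection: [3/161, 5/161)

3/161 5/161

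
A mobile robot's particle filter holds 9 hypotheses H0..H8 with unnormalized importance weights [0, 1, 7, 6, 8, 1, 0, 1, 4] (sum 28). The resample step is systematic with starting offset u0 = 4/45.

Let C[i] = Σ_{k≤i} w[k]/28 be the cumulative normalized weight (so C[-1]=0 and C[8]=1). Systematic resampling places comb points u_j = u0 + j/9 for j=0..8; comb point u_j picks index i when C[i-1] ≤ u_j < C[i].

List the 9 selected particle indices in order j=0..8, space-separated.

C = [0, 1/28, 2/7, 1/2, 11/14, 23/28, 23/28, 6/7, 1]
j=0: u_0=4/45 ∈ [1/28, 2/7) → index 2
j=1: u_1=1/5 ∈ [1/28, 2/7) → index 2
j=2: u_2=14/45 ∈ [2/7, 1/2) → index 3
j=3: u_3=19/45 ∈ [2/7, 1/2) → index 3
j=4: u_4=8/15 ∈ [1/2, 11/14) → index 4
j=5: u_5=29/45 ∈ [1/2, 11/14) → index 4
j=6: u_6=34/45 ∈ [1/2, 11/14) → index 4
j=7: u_7=13/15 ∈ [6/7, 1) → index 8
j=8: u_8=44/45 ∈ [6/7, 1) → index 8

2 2 3 3 4 4 4 8 8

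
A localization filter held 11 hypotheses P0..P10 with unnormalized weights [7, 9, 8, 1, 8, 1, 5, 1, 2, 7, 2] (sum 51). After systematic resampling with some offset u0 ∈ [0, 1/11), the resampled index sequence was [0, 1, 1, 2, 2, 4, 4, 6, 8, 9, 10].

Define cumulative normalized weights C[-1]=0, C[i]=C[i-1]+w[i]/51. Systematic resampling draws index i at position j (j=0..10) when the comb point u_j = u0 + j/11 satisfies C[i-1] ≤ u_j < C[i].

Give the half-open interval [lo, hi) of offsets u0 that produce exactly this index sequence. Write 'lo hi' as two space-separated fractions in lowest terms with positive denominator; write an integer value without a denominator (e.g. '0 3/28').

C = [7/51, 16/51, 8/17, 25/51, 11/17, 2/3, 13/17, 40/51, 14/17, 49/51, 1]
j=0 picked index 0: u0 ∈ [0, 7/51)
j=1 picked index 1: u0 ∈ [26/561, 125/561)
j=2 picked index 1: u0 ∈ [-25/561, 74/561)
j=3 picked index 2: u0 ∈ [23/561, 37/187)
j=4 picked index 2: u0 ∈ [-28/561, 20/187)
j=5 picked index 4: u0 ∈ [20/561, 36/187)
j=6 picked index 4: u0 ∈ [-31/561, 19/187)
j=7 picked index 6: u0 ∈ [1/33, 24/187)
j=8 picked index 8: u0 ∈ [32/561, 18/187)
j=9 picked index 9: u0 ∈ [1/187, 80/561)
j=10 picked index 10: u0 ∈ [29/561, 1/11)
intersection: [32/561, 1/11)

32/561 1/11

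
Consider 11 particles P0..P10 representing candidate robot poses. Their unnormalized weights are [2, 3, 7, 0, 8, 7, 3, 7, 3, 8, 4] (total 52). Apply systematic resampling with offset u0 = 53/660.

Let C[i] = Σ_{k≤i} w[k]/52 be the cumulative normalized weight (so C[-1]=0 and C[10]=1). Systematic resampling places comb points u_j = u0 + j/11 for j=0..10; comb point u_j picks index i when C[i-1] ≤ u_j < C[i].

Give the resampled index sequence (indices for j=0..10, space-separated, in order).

1 2 4 4 5 6 7 8 9 9 10

C = [1/26, 5/52, 3/13, 3/13, 5/13, 27/52, 15/26, 37/52, 10/13, 12/13, 1]
j=0: u_0=53/660 ∈ [1/26, 5/52) → index 1
j=1: u_1=113/660 ∈ [5/52, 3/13) → index 2
j=2: u_2=173/660 ∈ [3/13, 5/13) → index 4
j=3: u_3=233/660 ∈ [3/13, 5/13) → index 4
j=4: u_4=293/660 ∈ [5/13, 27/52) → index 5
j=5: u_5=353/660 ∈ [27/52, 15/26) → index 6
j=6: u_6=413/660 ∈ [15/26, 37/52) → index 7
j=7: u_7=43/60 ∈ [37/52, 10/13) → index 8
j=8: u_8=533/660 ∈ [10/13, 12/13) → index 9
j=9: u_9=593/660 ∈ [10/13, 12/13) → index 9
j=10: u_10=653/660 ∈ [12/13, 1) → index 10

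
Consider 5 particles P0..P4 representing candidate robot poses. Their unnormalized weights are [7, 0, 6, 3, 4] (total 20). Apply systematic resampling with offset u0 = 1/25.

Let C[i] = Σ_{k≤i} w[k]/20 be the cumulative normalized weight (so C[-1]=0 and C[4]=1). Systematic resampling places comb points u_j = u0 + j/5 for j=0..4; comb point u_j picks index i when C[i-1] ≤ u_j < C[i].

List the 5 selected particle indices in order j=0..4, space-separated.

C = [7/20, 7/20, 13/20, 4/5, 1]
j=0: u_0=1/25 ∈ [0, 7/20) → index 0
j=1: u_1=6/25 ∈ [0, 7/20) → index 0
j=2: u_2=11/25 ∈ [7/20, 13/20) → index 2
j=3: u_3=16/25 ∈ [7/20, 13/20) → index 2
j=4: u_4=21/25 ∈ [4/5, 1) → index 4

0 0 2 2 4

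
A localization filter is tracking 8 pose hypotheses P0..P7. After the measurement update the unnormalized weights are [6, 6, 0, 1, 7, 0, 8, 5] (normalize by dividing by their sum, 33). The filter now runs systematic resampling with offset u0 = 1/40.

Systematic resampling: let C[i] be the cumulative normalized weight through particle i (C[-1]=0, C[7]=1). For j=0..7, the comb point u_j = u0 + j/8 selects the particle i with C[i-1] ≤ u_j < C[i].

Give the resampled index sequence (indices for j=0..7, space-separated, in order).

C = [2/11, 4/11, 4/11, 13/33, 20/33, 20/33, 28/33, 1]
j=0: u_0=1/40 ∈ [0, 2/11) → index 0
j=1: u_1=3/20 ∈ [0, 2/11) → index 0
j=2: u_2=11/40 ∈ [2/11, 4/11) → index 1
j=3: u_3=2/5 ∈ [13/33, 20/33) → index 4
j=4: u_4=21/40 ∈ [13/33, 20/33) → index 4
j=5: u_5=13/20 ∈ [20/33, 28/33) → index 6
j=6: u_6=31/40 ∈ [20/33, 28/33) → index 6
j=7: u_7=9/10 ∈ [28/33, 1) → index 7

0 0 1 4 4 6 6 7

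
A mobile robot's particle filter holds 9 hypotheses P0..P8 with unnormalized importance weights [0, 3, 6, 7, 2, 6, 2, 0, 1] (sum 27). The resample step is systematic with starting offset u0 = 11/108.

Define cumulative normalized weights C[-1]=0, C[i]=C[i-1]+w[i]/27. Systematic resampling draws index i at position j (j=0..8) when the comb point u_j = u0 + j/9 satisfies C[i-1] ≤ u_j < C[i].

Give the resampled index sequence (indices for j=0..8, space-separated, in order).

C = [0, 1/9, 1/3, 16/27, 2/3, 8/9, 26/27, 26/27, 1]
j=0: u_0=11/108 ∈ [0, 1/9) → index 1
j=1: u_1=23/108 ∈ [1/9, 1/3) → index 2
j=2: u_2=35/108 ∈ [1/9, 1/3) → index 2
j=3: u_3=47/108 ∈ [1/3, 16/27) → index 3
j=4: u_4=59/108 ∈ [1/3, 16/27) → index 3
j=5: u_5=71/108 ∈ [16/27, 2/3) → index 4
j=6: u_6=83/108 ∈ [2/3, 8/9) → index 5
j=7: u_7=95/108 ∈ [2/3, 8/9) → index 5
j=8: u_8=107/108 ∈ [26/27, 1) → index 8

1 2 2 3 3 4 5 5 8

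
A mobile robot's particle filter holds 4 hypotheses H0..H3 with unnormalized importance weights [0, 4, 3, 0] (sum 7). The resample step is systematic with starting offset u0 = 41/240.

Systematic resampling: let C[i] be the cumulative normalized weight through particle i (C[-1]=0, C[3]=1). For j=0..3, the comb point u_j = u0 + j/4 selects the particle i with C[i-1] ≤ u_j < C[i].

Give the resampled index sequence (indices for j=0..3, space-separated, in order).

1 1 2 2

C = [0, 4/7, 1, 1]
j=0: u_0=41/240 ∈ [0, 4/7) → index 1
j=1: u_1=101/240 ∈ [0, 4/7) → index 1
j=2: u_2=161/240 ∈ [4/7, 1) → index 2
j=3: u_3=221/240 ∈ [4/7, 1) → index 2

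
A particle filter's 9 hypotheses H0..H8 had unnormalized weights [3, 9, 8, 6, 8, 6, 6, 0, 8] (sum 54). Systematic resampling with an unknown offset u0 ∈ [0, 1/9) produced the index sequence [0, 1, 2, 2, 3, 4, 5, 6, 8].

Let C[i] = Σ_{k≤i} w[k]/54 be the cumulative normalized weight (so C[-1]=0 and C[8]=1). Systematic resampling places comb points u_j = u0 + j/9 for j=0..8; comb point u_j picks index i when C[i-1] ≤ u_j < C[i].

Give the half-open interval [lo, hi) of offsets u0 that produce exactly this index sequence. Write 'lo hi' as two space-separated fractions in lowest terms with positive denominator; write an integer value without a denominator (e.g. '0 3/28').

C = [1/18, 2/9, 10/27, 13/27, 17/27, 20/27, 23/27, 23/27, 1]
j=0 picked index 0: u0 ∈ [0, 1/18)
j=1 picked index 1: u0 ∈ [-1/18, 1/9)
j=2 picked index 2: u0 ∈ [0, 4/27)
j=3 picked index 2: u0 ∈ [-1/9, 1/27)
j=4 picked index 3: u0 ∈ [-2/27, 1/27)
j=5 picked index 4: u0 ∈ [-2/27, 2/27)
j=6 picked index 5: u0 ∈ [-1/27, 2/27)
j=7 picked index 6: u0 ∈ [-1/27, 2/27)
j=8 picked index 8: u0 ∈ [-1/27, 1/9)
intersection: [0, 1/27)

0 1/27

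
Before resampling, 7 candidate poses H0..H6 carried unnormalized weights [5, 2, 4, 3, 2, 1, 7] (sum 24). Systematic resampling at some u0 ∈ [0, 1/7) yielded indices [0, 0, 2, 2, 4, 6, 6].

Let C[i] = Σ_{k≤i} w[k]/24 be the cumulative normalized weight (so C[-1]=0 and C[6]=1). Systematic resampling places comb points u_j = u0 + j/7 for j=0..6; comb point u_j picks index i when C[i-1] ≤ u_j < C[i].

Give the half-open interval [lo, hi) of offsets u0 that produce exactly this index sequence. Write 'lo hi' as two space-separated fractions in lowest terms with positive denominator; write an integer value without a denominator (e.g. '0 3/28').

C = [5/24, 7/24, 11/24, 7/12, 2/3, 17/24, 1]
j=0 picked index 0: u0 ∈ [0, 5/24)
j=1 picked index 0: u0 ∈ [-1/7, 11/168)
j=2 picked index 2: u0 ∈ [1/168, 29/168)
j=3 picked index 2: u0 ∈ [-23/168, 5/168)
j=4 picked index 4: u0 ∈ [1/84, 2/21)
j=5 picked index 6: u0 ∈ [-1/168, 2/7)
j=6 picked index 6: u0 ∈ [-25/168, 1/7)
intersection: [1/84, 5/168)

1/84 5/168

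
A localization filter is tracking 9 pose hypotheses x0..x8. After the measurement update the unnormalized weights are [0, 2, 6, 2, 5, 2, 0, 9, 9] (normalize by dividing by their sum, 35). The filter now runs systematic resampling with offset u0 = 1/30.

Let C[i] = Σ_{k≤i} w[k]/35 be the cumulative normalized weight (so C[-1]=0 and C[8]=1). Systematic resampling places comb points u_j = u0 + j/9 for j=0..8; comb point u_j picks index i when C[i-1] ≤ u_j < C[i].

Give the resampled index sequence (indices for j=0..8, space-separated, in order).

1 2 3 4 5 7 7 8 8

C = [0, 2/35, 8/35, 2/7, 3/7, 17/35, 17/35, 26/35, 1]
j=0: u_0=1/30 ∈ [0, 2/35) → index 1
j=1: u_1=13/90 ∈ [2/35, 8/35) → index 2
j=2: u_2=23/90 ∈ [8/35, 2/7) → index 3
j=3: u_3=11/30 ∈ [2/7, 3/7) → index 4
j=4: u_4=43/90 ∈ [3/7, 17/35) → index 5
j=5: u_5=53/90 ∈ [17/35, 26/35) → index 7
j=6: u_6=7/10 ∈ [17/35, 26/35) → index 7
j=7: u_7=73/90 ∈ [26/35, 1) → index 8
j=8: u_8=83/90 ∈ [26/35, 1) → index 8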